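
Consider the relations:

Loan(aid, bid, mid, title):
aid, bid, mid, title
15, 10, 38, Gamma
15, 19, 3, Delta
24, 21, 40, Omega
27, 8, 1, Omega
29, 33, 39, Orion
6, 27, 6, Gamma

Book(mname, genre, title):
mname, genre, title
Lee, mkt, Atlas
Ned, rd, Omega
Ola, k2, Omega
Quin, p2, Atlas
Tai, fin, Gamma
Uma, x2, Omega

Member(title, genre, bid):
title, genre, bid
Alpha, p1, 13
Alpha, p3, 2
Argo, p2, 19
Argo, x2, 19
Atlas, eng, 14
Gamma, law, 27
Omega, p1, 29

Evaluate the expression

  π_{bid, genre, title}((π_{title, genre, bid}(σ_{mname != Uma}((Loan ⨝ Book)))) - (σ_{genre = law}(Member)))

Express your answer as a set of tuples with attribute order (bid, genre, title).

{(10, fin, Gamma), (21, k2, Omega), (21, rd, Omega), (27, fin, Gamma), (8, k2, Omega), (8, rd, Omega)}

Natural join on title: {(15, 10, 38, Gamma, Tai, fin), (24, 21, 40, Omega, Ned, rd), (24, 21, 40, Omega, Ola, k2), (24, 21, 40, Omega, Uma, x2), (27, 8, 1, Omega, Ned, rd), (27, 8, 1, Omega, Ola, k2), (27, 8, 1, Omega, Uma, x2), (6, 27, 6, Gamma, Tai, fin)}
σ[mname != Uma]: keep tuples satisfying mname != Uma → {(15, 10, 38, Gamma, Tai, fin), (24, 21, 40, Omega, Ned, rd), (24, 21, 40, Omega, Ola, k2), (27, 8, 1, Omega, Ned, rd), (27, 8, 1, Omega, Ola, k2), (6, 27, 6, Gamma, Tai, fin)}
Keep only column(s) title, genre, bid: {(Gamma, fin, 10), (Gamma, fin, 27), (Omega, k2, 21), (Omega, k2, 8), (Omega, rd, 21), (Omega, rd, 8)}
σ[genre = law]: keep tuples satisfying genre = law → {(Gamma, law, 27)}
Taking the difference: {(Gamma, fin, 10), (Gamma, fin, 27), (Omega, k2, 21), (Omega, k2, 8), (Omega, rd, 21), (Omega, rd, 8)}
Keep only column(s) bid, genre, title: {(10, fin, Gamma), (21, k2, Omega), (21, rd, Omega), (27, fin, Gamma), (8, k2, Omega), (8, rd, Omega)}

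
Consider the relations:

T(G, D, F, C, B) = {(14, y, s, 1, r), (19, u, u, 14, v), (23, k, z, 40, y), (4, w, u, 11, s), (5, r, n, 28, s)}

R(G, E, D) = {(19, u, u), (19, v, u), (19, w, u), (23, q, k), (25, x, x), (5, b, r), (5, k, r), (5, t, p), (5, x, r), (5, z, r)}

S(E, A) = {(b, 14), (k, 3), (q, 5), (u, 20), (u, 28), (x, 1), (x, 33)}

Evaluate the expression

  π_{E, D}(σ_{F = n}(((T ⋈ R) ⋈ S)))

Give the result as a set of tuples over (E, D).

{(b, r), (k, r), (x, r)}

Joining T and R on G, D yields {(19, u, u, 14, v, u), (19, u, u, 14, v, v), (19, u, u, 14, v, w), (23, k, z, 40, y, q), (5, r, n, 28, s, b), (5, r, n, 28, s, k), (5, r, n, 28, s, x), (5, r, n, 28, s, z)}.
Joining (T ⋈ R) and S on E yields {(19, u, u, 14, v, u, 20), (19, u, u, 14, v, u, 28), (23, k, z, 40, y, q, 5), (5, r, n, 28, s, b, 14), (5, r, n, 28, s, k, 3), (5, r, n, 28, s, x, 1), (5, r, n, 28, s, x, 33)}.
Apply σ_{F = n}; surviving tuples: {(5, r, n, 28, s, b, 14), (5, r, n, 28, s, k, 3), (5, r, n, 28, s, x, 1), (5, r, n, 28, s, x, 33)}
Keep only column(s) E, D (1 duplicate(s) eliminated): {(b, r), (k, r), (x, r)}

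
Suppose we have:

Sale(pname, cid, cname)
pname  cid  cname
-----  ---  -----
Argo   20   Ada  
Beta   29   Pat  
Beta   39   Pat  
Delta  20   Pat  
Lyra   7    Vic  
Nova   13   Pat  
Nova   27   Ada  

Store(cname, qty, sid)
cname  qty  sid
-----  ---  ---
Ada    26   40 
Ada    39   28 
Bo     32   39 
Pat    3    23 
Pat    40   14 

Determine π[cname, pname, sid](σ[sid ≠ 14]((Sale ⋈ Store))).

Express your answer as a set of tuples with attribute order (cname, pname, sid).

Sale ⋈ Store (natural join on cname): {(Argo, 20, Ada, 26, 40), (Argo, 20, Ada, 39, 28), (Beta, 29, Pat, 3, 23), (Beta, 29, Pat, 40, 14), (Beta, 39, Pat, 3, 23), (Beta, 39, Pat, 40, 14), (Delta, 20, Pat, 3, 23), (Delta, 20, Pat, 40, 14), (Nova, 13, Pat, 3, 23), (Nova, 13, Pat, 40, 14), (Nova, 27, Ada, 26, 40), (Nova, 27, Ada, 39, 28)}
Filtering on sid ≠ 14 leaves {(Argo, 20, Ada, 26, 40), (Argo, 20, Ada, 39, 28), (Beta, 29, Pat, 3, 23), (Beta, 39, Pat, 3, 23), (Delta, 20, Pat, 3, 23), (Nova, 13, Pat, 3, 23), (Nova, 27, Ada, 26, 40), (Nova, 27, Ada, 39, 28)}.
π[cname, pname, sid]: project onto (cname, pname, sid) (1 duplicate(s) eliminated) → {(Ada, Argo, 28), (Ada, Argo, 40), (Ada, Nova, 28), (Ada, Nova, 40), (Pat, Beta, 23), (Pat, Delta, 23), (Pat, Nova, 23)}

{(Ada, Argo, 28), (Ada, Argo, 40), (Ada, Nova, 28), (Ada, Nova, 40), (Pat, Beta, 23), (Pat, Delta, 23), (Pat, Nova, 23)}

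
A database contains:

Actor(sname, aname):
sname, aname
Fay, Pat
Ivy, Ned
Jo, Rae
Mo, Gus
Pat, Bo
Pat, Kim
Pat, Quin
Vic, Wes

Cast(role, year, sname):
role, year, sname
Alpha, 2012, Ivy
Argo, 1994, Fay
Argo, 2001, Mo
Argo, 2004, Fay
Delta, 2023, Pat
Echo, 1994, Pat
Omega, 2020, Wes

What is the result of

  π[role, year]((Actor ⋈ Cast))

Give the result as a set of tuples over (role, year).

{(Alpha, 2012), (Argo, 1994), (Argo, 2001), (Argo, 2004), (Delta, 2023), (Echo, 1994)}

Joining Actor and Cast on sname yields {(Fay, Pat, Argo, 1994), (Fay, Pat, Argo, 2004), (Ivy, Ned, Alpha, 2012), (Mo, Gus, Argo, 2001), (Pat, Bo, Delta, 2023), (Pat, Bo, Echo, 1994), (Pat, Kim, Delta, 2023), (Pat, Kim, Echo, 1994), (Pat, Quin, Delta, 2023), (Pat, Quin, Echo, 1994)}.
π_{role, year} gives {(Alpha, 2012), (Argo, 1994), (Argo, 2001), (Argo, 2004), (Delta, 2023), (Echo, 1994)} (4 duplicate(s) eliminated).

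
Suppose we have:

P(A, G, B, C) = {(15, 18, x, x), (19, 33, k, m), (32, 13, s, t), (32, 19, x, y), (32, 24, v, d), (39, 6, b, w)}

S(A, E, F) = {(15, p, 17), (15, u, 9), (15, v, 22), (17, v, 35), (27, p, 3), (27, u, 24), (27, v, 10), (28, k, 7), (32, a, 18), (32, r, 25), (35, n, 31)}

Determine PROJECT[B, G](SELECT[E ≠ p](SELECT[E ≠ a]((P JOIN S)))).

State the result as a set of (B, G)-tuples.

{(s, 13), (v, 24), (x, 18), (x, 19)}

Natural join on A: {(15, 18, x, x, p, 17), (15, 18, x, x, u, 9), (15, 18, x, x, v, 22), (32, 13, s, t, a, 18), (32, 13, s, t, r, 25), (32, 19, x, y, a, 18), (32, 19, x, y, r, 25), (32, 24, v, d, a, 18), (32, 24, v, d, r, 25)}
Selection E ≠ a: {(15, 18, x, x, p, 17), (15, 18, x, x, u, 9), (15, 18, x, x, v, 22), (32, 13, s, t, r, 25), (32, 19, x, y, r, 25), (32, 24, v, d, r, 25)}
Selection E ≠ p: {(15, 18, x, x, u, 9), (15, 18, x, x, v, 22), (32, 13, s, t, r, 25), (32, 19, x, y, r, 25), (32, 24, v, d, r, 25)}
Keep only column(s) B, G (1 duplicate(s) eliminated): {(s, 13), (v, 24), (x, 18), (x, 19)}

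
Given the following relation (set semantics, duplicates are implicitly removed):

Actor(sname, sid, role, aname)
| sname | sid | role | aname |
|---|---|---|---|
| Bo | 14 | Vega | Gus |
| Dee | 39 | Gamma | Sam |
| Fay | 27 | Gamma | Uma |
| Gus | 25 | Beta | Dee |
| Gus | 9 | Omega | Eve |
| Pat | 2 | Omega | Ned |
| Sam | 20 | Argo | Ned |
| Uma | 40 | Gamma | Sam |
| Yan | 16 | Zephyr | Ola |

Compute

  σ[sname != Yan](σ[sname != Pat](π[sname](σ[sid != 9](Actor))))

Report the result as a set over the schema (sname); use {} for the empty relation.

{Bo, Dee, Fay, Gus, Sam, Uma}

Apply σ_{sid != 9}; surviving tuples: {(Bo, 14, Vega, Gus), (Dee, 39, Gamma, Sam), (Fay, 27, Gamma, Uma), (Gus, 25, Beta, Dee), (Pat, 2, Omega, Ned), (Sam, 20, Argo, Ned), (Uma, 40, Gamma, Sam), (Yan, 16, Zephyr, Ola)}
Projecting to sname: {Bo, Dee, Fay, Gus, Pat, Sam, Uma, Yan}
Apply σ_{sname != Pat}; surviving tuples: {Bo, Dee, Fay, Gus, Sam, Uma, Yan}
Apply σ_{sname != Yan}; surviving tuples: {Bo, Dee, Fay, Gus, Sam, Uma}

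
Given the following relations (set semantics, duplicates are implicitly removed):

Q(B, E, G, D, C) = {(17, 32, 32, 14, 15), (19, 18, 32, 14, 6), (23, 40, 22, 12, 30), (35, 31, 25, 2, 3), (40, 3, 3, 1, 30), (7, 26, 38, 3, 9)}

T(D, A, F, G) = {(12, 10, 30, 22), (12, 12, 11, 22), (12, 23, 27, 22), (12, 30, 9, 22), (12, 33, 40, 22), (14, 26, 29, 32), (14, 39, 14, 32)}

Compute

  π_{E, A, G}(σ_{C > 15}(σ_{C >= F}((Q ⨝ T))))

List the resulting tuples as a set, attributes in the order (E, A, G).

{(40, 10, 22), (40, 12, 22), (40, 23, 22), (40, 30, 22)}

Natural join on G, D: {(17, 32, 32, 14, 15, 26, 29), (17, 32, 32, 14, 15, 39, 14), (19, 18, 32, 14, 6, 26, 29), (19, 18, 32, 14, 6, 39, 14), (23, 40, 22, 12, 30, 10, 30), (23, 40, 22, 12, 30, 12, 11), (23, 40, 22, 12, 30, 23, 27), (23, 40, 22, 12, 30, 30, 9), (23, 40, 22, 12, 30, 33, 40)}
σ[C >= F]: keep tuples satisfying C >= F → {(17, 32, 32, 14, 15, 39, 14), (23, 40, 22, 12, 30, 10, 30), (23, 40, 22, 12, 30, 12, 11), (23, 40, 22, 12, 30, 23, 27), (23, 40, 22, 12, 30, 30, 9)}
σ[C > 15]: keep tuples satisfying C > 15 → {(23, 40, 22, 12, 30, 10, 30), (23, 40, 22, 12, 30, 12, 11), (23, 40, 22, 12, 30, 23, 27), (23, 40, 22, 12, 30, 30, 9)}
Keep only column(s) E, A, G: {(40, 10, 22), (40, 12, 22), (40, 23, 22), (40, 30, 22)}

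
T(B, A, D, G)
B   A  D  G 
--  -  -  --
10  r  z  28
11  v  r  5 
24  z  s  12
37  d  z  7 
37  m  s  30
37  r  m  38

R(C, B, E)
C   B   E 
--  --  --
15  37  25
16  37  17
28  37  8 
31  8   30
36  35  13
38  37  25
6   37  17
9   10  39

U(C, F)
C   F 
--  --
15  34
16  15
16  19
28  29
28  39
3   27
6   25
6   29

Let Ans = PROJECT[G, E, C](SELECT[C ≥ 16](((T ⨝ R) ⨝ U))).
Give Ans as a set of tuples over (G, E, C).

Natural join on B: {(10, r, z, 28, 9, 39), (37, d, z, 7, 15, 25), (37, d, z, 7, 16, 17), (37, d, z, 7, 28, 8), (37, d, z, 7, 38, 25), (37, d, z, 7, 6, 17), (37, m, s, 30, 15, 25), (37, m, s, 30, 16, 17), (37, m, s, 30, 28, 8), (37, m, s, 30, 38, 25), (37, m, s, 30, 6, 17), (37, r, m, 38, 15, 25), (37, r, m, 38, 16, 17), (37, r, m, 38, 28, 8), (37, r, m, 38, 38, 25), (37, r, m, 38, 6, 17)}
Natural join on C: {(37, d, z, 7, 15, 25, 34), (37, d, z, 7, 16, 17, 15), (37, d, z, 7, 16, 17, 19), (37, d, z, 7, 28, 8, 29), (37, d, z, 7, 28, 8, 39), (37, d, z, 7, 6, 17, 25), (37, d, z, 7, 6, 17, 29), (37, m, s, 30, 15, 25, 34), (37, m, s, 30, 16, 17, 15), (37, m, s, 30, 16, 17, 19), (37, m, s, 30, 28, 8, 29), (37, m, s, 30, 28, 8, 39), (37, m, s, 30, 6, 17, 25), (37, m, s, 30, 6, 17, 29), (37, r, m, 38, 15, 25, 34), (37, r, m, 38, 16, 17, 15), (37, r, m, 38, 16, 17, 19), (37, r, m, 38, 28, 8, 29), (37, r, m, 38, 28, 8, 39), (37, r, m, 38, 6, 17, 25), (37, r, m, 38, 6, 17, 29)}
Filtering on C ≥ 16 leaves {(37, d, z, 7, 16, 17, 15), (37, d, z, 7, 16, 17, 19), (37, d, z, 7, 28, 8, 29), (37, d, z, 7, 28, 8, 39), (37, m, s, 30, 16, 17, 15), (37, m, s, 30, 16, 17, 19), (37, m, s, 30, 28, 8, 29), (37, m, s, 30, 28, 8, 39), (37, r, m, 38, 16, 17, 15), (37, r, m, 38, 16, 17, 19), (37, r, m, 38, 28, 8, 29), (37, r, m, 38, 28, 8, 39)}.
π[G, E, C]: project onto (G, E, C) (6 duplicate(s) eliminated) → {(30, 17, 16), (30, 8, 28), (38, 17, 16), (38, 8, 28), (7, 17, 16), (7, 8, 28)}

{(30, 17, 16), (30, 8, 28), (38, 17, 16), (38, 8, 28), (7, 17, 16), (7, 8, 28)}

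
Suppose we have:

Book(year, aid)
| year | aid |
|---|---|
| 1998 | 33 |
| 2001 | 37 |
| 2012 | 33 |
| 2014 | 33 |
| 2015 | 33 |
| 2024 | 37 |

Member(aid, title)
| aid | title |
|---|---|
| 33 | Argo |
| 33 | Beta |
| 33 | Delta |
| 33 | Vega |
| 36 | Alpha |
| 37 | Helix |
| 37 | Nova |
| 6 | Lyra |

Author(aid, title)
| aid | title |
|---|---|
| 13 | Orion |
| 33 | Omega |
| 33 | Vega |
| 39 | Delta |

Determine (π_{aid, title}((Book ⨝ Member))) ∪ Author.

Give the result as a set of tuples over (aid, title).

Joining Book and Member on aid yields {(1998, 33, Argo), (1998, 33, Beta), (1998, 33, Delta), (1998, 33, Vega), (2001, 37, Helix), (2001, 37, Nova), (2012, 33, Argo), (2012, 33, Beta), (2012, 33, Delta), (2012, 33, Vega), (2014, 33, Argo), (2014, 33, Beta), (2014, 33, Delta), (2014, 33, Vega), (2015, 33, Argo), (2015, 33, Beta), (2015, 33, Delta), (2015, 33, Vega), (2024, 37, Helix), (2024, 37, Nova)}.
π_{aid, title} gives {(33, Argo), (33, Beta), (33, Delta), (33, Vega), (37, Helix), (37, Nova)} (14 duplicate(s) eliminated).
Set union of the two operands is {(13, Orion), (33, Argo), (33, Beta), (33, Delta), (33, Omega), (33, Vega), (37, Helix), (37, Nova), (39, Delta)}.

{(13, Orion), (33, Argo), (33, Beta), (33, Delta), (33, Omega), (33, Vega), (37, Helix), (37, Nova), (39, Delta)}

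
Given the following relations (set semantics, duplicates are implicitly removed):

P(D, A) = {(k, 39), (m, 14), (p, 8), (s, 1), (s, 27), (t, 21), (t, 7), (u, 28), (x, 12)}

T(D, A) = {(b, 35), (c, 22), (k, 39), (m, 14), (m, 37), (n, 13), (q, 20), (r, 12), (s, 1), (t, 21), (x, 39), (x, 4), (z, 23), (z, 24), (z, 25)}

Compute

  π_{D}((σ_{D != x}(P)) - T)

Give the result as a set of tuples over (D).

{p, s, t, u}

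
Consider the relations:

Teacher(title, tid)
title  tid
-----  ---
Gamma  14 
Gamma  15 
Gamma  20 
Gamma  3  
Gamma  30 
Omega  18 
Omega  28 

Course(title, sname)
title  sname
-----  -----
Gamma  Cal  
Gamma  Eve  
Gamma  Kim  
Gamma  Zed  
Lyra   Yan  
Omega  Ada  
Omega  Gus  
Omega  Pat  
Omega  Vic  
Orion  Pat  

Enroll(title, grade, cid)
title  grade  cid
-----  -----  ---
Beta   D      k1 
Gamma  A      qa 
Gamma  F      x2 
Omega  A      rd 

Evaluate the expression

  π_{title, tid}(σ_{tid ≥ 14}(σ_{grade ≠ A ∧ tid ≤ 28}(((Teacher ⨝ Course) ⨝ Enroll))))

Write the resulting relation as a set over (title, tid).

Natural join on title: {(Gamma, 14, Cal), (Gamma, 14, Eve), (Gamma, 14, Kim), (Gamma, 14, Zed), (Gamma, 15, Cal), (Gamma, 15, Eve), (Gamma, 15, Kim), (Gamma, 15, Zed), (Gamma, 20, Cal), (Gamma, 20, Eve), (Gamma, 20, Kim), (Gamma, 20, Zed), (Gamma, 3, Cal), (Gamma, 3, Eve), (Gamma, 3, Kim), (Gamma, 3, Zed), (Gamma, 30, Cal), (Gamma, 30, Eve), (Gamma, 30, Kim), (Gamma, 30, Zed), (Omega, 18, Ada), (Omega, 18, Gus), (Omega, 18, Pat), (Omega, 18, Vic), (Omega, 28, Ada), (Omega, 28, Gus), (Omega, 28, Pat), (Omega, 28, Vic)}
Natural join on title: {(Gamma, 14, Cal, A, qa), (Gamma, 14, Cal, F, x2), (Gamma, 14, Eve, A, qa), (Gamma, 14, Eve, F, x2), (Gamma, 14, Kim, A, qa), (Gamma, 14, Kim, F, x2), (Gamma, 14, Zed, A, qa), (Gamma, 14, Zed, F, x2), (Gamma, 15, Cal, A, qa), (Gamma, 15, Cal, F, x2), (Gamma, 15, Eve, A, qa), (Gamma, 15, Eve, F, x2), (Gamma, 15, Kim, A, qa), (Gamma, 15, Kim, F, x2), (Gamma, 15, Zed, A, qa), (Gamma, 15, Zed, F, x2), (Gamma, 20, Cal, A, qa), (Gamma, 20, Cal, F, x2), (Gamma, 20, Eve, A, qa), (Gamma, 20, Eve, F, x2), (Gamma, 20, Kim, A, qa), (Gamma, 20, Kim, F, x2), (Gamma, 20, Zed, A, qa), (Gamma, 20, Zed, F, x2), (Gamma, 3, Cal, A, qa), (Gamma, 3, Cal, F, x2), (Gamma, 3, Eve, A, qa), (Gamma, 3, Eve, F, x2), (Gamma, 3, Kim, A, qa), (Gamma, 3, Kim, F, x2), (Gamma, 3, Zed, A, qa), (Gamma, 3, Zed, F, x2), (Gamma, 30, Cal, A, qa), (Gamma, 30, Cal, F, x2), (Gamma, 30, Eve, A, qa), (Gamma, 30, Eve, F, x2), (Gamma, 30, Kim, A, qa), (Gamma, 30, Kim, F, x2), (Gamma, 30, Zed, A, qa), (Gamma, 30, Zed, F, x2), (Omega, 18, Ada, A, rd), (Omega, 18, Gus, A, rd), (Omega, 18, Pat, A, rd), (Omega, 18, Vic, A, rd), (Omega, 28, Ada, A, rd), (Omega, 28, Gus, A, rd), (Omega, 28, Pat, A, rd), (Omega, 28, Vic, A, rd)}
Apply σ_{grade ≠ A ∧ tid ≤ 28}; surviving tuples: {(Gamma, 14, Cal, F, x2), (Gamma, 14, Eve, F, x2), (Gamma, 14, Kim, F, x2), (Gamma, 14, Zed, F, x2), (Gamma, 15, Cal, F, x2), (Gamma, 15, Eve, F, x2), (Gamma, 15, Kim, F, x2), (Gamma, 15, Zed, F, x2), (Gamma, 20, Cal, F, x2), (Gamma, 20, Eve, F, x2), (Gamma, 20, Kim, F, x2), (Gamma, 20, Zed, F, x2), (Gamma, 3, Cal, F, x2), (Gamma, 3, Eve, F, x2), (Gamma, 3, Kim, F, x2), (Gamma, 3, Zed, F, x2)}
Apply σ_{tid ≥ 14}; surviving tuples: {(Gamma, 14, Cal, F, x2), (Gamma, 14, Eve, F, x2), (Gamma, 14, Kim, F, x2), (Gamma, 14, Zed, F, x2), (Gamma, 15, Cal, F, x2), (Gamma, 15, Eve, F, x2), (Gamma, 15, Kim, F, x2), (Gamma, 15, Zed, F, x2), (Gamma, 20, Cal, F, x2), (Gamma, 20, Eve, F, x2), (Gamma, 20, Kim, F, x2), (Gamma, 20, Zed, F, x2)}
Projecting to title, tid (9 duplicate(s) eliminated): {(Gamma, 14), (Gamma, 15), (Gamma, 20)}

{(Gamma, 14), (Gamma, 15), (Gamma, 20)}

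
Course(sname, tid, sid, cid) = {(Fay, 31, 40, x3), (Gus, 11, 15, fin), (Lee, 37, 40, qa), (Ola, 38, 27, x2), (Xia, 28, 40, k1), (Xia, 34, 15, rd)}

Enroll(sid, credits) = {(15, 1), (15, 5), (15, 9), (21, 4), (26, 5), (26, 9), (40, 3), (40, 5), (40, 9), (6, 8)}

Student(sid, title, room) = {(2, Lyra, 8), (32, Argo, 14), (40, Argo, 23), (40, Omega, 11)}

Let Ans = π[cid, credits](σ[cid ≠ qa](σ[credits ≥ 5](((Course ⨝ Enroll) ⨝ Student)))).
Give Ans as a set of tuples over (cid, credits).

{(k1, 5), (k1, 9), (x3, 5), (x3, 9)}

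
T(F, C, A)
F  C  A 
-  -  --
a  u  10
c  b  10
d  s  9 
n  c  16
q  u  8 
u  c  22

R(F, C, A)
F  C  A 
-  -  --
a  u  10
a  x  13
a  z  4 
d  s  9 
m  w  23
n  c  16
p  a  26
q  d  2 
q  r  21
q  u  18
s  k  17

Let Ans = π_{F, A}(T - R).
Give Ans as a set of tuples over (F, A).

Taking the difference: {(c, b, 10), (q, u, 8), (u, c, 22)}
Keep only column(s) F, A: {(c, 10), (q, 8), (u, 22)}

{(c, 10), (q, 8), (u, 22)}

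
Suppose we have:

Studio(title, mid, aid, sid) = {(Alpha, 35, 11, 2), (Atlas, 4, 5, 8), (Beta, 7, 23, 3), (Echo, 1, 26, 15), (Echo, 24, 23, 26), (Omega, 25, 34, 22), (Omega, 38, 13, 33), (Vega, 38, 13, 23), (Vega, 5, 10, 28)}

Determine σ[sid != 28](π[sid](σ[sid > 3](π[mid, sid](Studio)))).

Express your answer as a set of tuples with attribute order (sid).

{15, 22, 23, 26, 33, 8}

Projecting to mid, sid: {(1, 15), (24, 26), (25, 22), (35, 2), (38, 23), (38, 33), (4, 8), (5, 28), (7, 3)}
Selection sid > 3: {(1, 15), (24, 26), (25, 22), (38, 23), (38, 33), (4, 8), (5, 28)}
Projecting to sid: {15, 22, 23, 26, 28, 33, 8}
Selection sid != 28: {15, 22, 23, 26, 33, 8}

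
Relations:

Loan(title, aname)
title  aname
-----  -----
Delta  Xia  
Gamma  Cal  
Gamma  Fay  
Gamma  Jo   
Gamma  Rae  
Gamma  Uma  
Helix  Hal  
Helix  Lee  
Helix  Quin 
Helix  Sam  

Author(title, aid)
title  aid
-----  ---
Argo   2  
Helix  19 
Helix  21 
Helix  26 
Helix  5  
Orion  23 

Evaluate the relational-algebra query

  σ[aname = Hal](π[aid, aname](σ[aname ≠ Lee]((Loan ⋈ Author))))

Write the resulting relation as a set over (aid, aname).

{(19, Hal), (21, Hal), (26, Hal), (5, Hal)}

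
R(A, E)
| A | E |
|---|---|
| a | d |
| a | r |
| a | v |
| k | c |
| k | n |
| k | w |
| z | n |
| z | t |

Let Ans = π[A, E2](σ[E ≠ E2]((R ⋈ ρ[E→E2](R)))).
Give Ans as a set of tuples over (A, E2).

{(a, d), (a, r), (a, v), (k, c), (k, n), (k, w), (z, n), (z, t)}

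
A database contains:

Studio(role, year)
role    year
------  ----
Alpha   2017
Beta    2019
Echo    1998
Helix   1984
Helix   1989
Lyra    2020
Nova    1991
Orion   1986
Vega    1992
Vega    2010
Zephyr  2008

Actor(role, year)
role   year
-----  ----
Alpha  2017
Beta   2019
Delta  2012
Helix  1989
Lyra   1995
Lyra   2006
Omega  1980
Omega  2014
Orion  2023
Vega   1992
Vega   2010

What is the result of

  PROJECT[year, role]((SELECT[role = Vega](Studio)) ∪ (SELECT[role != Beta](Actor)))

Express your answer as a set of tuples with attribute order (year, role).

{(1980, Omega), (1989, Helix), (1992, Vega), (1995, Lyra), (2006, Lyra), (2010, Vega), (2012, Delta), (2014, Omega), (2017, Alpha), (2023, Orion)}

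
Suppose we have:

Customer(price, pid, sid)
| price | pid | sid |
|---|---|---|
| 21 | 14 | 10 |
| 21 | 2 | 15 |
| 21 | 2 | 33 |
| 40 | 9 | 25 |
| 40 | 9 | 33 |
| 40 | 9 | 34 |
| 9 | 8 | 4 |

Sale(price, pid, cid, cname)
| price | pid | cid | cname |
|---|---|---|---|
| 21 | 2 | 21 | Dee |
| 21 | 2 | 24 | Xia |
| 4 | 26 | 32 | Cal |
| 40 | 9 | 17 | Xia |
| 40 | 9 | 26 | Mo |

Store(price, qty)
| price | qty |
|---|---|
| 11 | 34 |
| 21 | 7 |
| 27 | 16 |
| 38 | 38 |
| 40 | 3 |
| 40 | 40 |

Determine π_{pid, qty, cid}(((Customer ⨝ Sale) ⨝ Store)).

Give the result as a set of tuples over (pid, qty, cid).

{(2, 7, 21), (2, 7, 24), (9, 3, 17), (9, 3, 26), (9, 40, 17), (9, 40, 26)}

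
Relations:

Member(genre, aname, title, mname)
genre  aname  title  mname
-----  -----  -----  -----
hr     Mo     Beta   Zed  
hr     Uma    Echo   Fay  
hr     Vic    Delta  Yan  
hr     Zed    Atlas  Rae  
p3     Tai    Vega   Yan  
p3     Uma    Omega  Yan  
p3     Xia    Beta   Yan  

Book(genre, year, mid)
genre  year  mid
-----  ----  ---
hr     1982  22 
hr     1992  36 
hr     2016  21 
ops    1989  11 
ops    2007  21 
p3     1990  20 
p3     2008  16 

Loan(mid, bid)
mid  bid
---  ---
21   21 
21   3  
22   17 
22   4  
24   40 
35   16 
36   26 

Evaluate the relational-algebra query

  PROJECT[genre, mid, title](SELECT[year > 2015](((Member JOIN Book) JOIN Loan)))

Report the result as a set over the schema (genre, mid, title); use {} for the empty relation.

Natural join on genre: {(hr, Mo, Beta, Zed, 1982, 22), (hr, Mo, Beta, Zed, 1992, 36), (hr, Mo, Beta, Zed, 2016, 21), (hr, Uma, Echo, Fay, 1982, 22), (hr, Uma, Echo, Fay, 1992, 36), (hr, Uma, Echo, Fay, 2016, 21), (hr, Vic, Delta, Yan, 1982, 22), (hr, Vic, Delta, Yan, 1992, 36), (hr, Vic, Delta, Yan, 2016, 21), (hr, Zed, Atlas, Rae, 1982, 22), (hr, Zed, Atlas, Rae, 1992, 36), (hr, Zed, Atlas, Rae, 2016, 21), (p3, Tai, Vega, Yan, 1990, 20), (p3, Tai, Vega, Yan, 2008, 16), (p3, Uma, Omega, Yan, 1990, 20), (p3, Uma, Omega, Yan, 2008, 16), (p3, Xia, Beta, Yan, 1990, 20), (p3, Xia, Beta, Yan, 2008, 16)}
Natural join on mid: {(hr, Mo, Beta, Zed, 1982, 22, 17), (hr, Mo, Beta, Zed, 1982, 22, 4), (hr, Mo, Beta, Zed, 1992, 36, 26), (hr, Mo, Beta, Zed, 2016, 21, 21), (hr, Mo, Beta, Zed, 2016, 21, 3), (hr, Uma, Echo, Fay, 1982, 22, 17), (hr, Uma, Echo, Fay, 1982, 22, 4), (hr, Uma, Echo, Fay, 1992, 36, 26), (hr, Uma, Echo, Fay, 2016, 21, 21), (hr, Uma, Echo, Fay, 2016, 21, 3), (hr, Vic, Delta, Yan, 1982, 22, 17), (hr, Vic, Delta, Yan, 1982, 22, 4), (hr, Vic, Delta, Yan, 1992, 36, 26), (hr, Vic, Delta, Yan, 2016, 21, 21), (hr, Vic, Delta, Yan, 2016, 21, 3), (hr, Zed, Atlas, Rae, 1982, 22, 17), (hr, Zed, Atlas, Rae, 1982, 22, 4), (hr, Zed, Atlas, Rae, 1992, 36, 26), (hr, Zed, Atlas, Rae, 2016, 21, 21), (hr, Zed, Atlas, Rae, 2016, 21, 3)}
Filtering on year > 2015 leaves {(hr, Mo, Beta, Zed, 2016, 21, 21), (hr, Mo, Beta, Zed, 2016, 21, 3), (hr, Uma, Echo, Fay, 2016, 21, 21), (hr, Uma, Echo, Fay, 2016, 21, 3), (hr, Vic, Delta, Yan, 2016, 21, 21), (hr, Vic, Delta, Yan, 2016, 21, 3), (hr, Zed, Atlas, Rae, 2016, 21, 21), (hr, Zed, Atlas, Rae, 2016, 21, 3)}.
π[genre, mid, title]: project onto (genre, mid, title) (4 duplicate(s) eliminated) → {(hr, 21, Atlas), (hr, 21, Beta), (hr, 21, Delta), (hr, 21, Echo)}

{(hr, 21, Atlas), (hr, 21, Beta), (hr, 21, Delta), (hr, 21, Echo)}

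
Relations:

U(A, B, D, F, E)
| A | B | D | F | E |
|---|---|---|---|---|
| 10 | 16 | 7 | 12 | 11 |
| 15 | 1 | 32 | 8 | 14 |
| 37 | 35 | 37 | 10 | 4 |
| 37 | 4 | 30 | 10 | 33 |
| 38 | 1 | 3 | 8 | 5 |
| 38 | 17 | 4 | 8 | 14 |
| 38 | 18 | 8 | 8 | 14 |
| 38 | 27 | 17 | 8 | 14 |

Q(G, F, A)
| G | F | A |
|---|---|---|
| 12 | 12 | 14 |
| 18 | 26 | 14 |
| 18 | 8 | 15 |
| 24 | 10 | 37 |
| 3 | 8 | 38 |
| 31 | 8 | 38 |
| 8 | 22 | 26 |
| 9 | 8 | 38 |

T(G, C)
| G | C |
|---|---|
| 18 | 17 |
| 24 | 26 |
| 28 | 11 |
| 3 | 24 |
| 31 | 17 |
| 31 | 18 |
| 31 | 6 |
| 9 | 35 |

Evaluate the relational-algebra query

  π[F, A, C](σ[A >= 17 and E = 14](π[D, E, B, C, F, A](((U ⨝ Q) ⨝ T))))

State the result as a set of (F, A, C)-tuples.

Joining U and Q on A, F yields {(15, 1, 32, 8, 14, 18), (37, 35, 37, 10, 4, 24), (37, 4, 30, 10, 33, 24), (38, 1, 3, 8, 5, 3), (38, 1, 3, 8, 5, 31), (38, 1, 3, 8, 5, 9), (38, 17, 4, 8, 14, 3), (38, 17, 4, 8, 14, 31), (38, 17, 4, 8, 14, 9), (38, 18, 8, 8, 14, 3), (38, 18, 8, 8, 14, 31), (38, 18, 8, 8, 14, 9), (38, 27, 17, 8, 14, 3), (38, 27, 17, 8, 14, 31), (38, 27, 17, 8, 14, 9)}.
Joining (U ⨝ Q) and T on G yields {(15, 1, 32, 8, 14, 18, 17), (37, 35, 37, 10, 4, 24, 26), (37, 4, 30, 10, 33, 24, 26), (38, 1, 3, 8, 5, 3, 24), (38, 1, 3, 8, 5, 31, 17), (38, 1, 3, 8, 5, 31, 18), (38, 1, 3, 8, 5, 31, 6), (38, 1, 3, 8, 5, 9, 35), (38, 17, 4, 8, 14, 3, 24), (38, 17, 4, 8, 14, 31, 17), (38, 17, 4, 8, 14, 31, 18), (38, 17, 4, 8, 14, 31, 6), (38, 17, 4, 8, 14, 9, 35), (38, 18, 8, 8, 14, 3, 24), (38, 18, 8, 8, 14, 31, 17), (38, 18, 8, 8, 14, 31, 18), (38, 18, 8, 8, 14, 31, 6), (38, 18, 8, 8, 14, 9, 35), (38, 27, 17, 8, 14, 3, 24), (38, 27, 17, 8, 14, 31, 17), (38, 27, 17, 8, 14, 31, 18), (38, 27, 17, 8, 14, 31, 6), (38, 27, 17, 8, 14, 9, 35)}.
Keep only column(s) D, E, B, C, F, A: {(17, 14, 27, 17, 8, 38), (17, 14, 27, 18, 8, 38), (17, 14, 27, 24, 8, 38), (17, 14, 27, 35, 8, 38), (17, 14, 27, 6, 8, 38), (3, 5, 1, 17, 8, 38), (3, 5, 1, 18, 8, 38), (3, 5, 1, 24, 8, 38), (3, 5, 1, 35, 8, 38), (3, 5, 1, 6, 8, 38), (30, 33, 4, 26, 10, 37), (32, 14, 1, 17, 8, 15), (37, 4, 35, 26, 10, 37), (4, 14, 17, 17, 8, 38), (4, 14, 17, 18, 8, 38), (4, 14, 17, 24, 8, 38), (4, 14, 17, 35, 8, 38), (4, 14, 17, 6, 8, 38), (8, 14, 18, 17, 8, 38), (8, 14, 18, 18, 8, 38), (8, 14, 18, 24, 8, 38), (8, 14, 18, 35, 8, 38), (8, 14, 18, 6, 8, 38)}
Selection A >= 17 and E = 14: {(17, 14, 27, 17, 8, 38), (17, 14, 27, 18, 8, 38), (17, 14, 27, 24, 8, 38), (17, 14, 27, 35, 8, 38), (17, 14, 27, 6, 8, 38), (4, 14, 17, 17, 8, 38), (4, 14, 17, 18, 8, 38), (4, 14, 17, 24, 8, 38), (4, 14, 17, 35, 8, 38), (4, 14, 17, 6, 8, 38), (8, 14, 18, 17, 8, 38), (8, 14, 18, 18, 8, 38), (8, 14, 18, 24, 8, 38), (8, 14, 18, 35, 8, 38), (8, 14, 18, 6, 8, 38)}
Keep only column(s) F, A, C (10 duplicate(s) eliminated): {(8, 38, 17), (8, 38, 18), (8, 38, 24), (8, 38, 35), (8, 38, 6)}

{(8, 38, 17), (8, 38, 18), (8, 38, 24), (8, 38, 35), (8, 38, 6)}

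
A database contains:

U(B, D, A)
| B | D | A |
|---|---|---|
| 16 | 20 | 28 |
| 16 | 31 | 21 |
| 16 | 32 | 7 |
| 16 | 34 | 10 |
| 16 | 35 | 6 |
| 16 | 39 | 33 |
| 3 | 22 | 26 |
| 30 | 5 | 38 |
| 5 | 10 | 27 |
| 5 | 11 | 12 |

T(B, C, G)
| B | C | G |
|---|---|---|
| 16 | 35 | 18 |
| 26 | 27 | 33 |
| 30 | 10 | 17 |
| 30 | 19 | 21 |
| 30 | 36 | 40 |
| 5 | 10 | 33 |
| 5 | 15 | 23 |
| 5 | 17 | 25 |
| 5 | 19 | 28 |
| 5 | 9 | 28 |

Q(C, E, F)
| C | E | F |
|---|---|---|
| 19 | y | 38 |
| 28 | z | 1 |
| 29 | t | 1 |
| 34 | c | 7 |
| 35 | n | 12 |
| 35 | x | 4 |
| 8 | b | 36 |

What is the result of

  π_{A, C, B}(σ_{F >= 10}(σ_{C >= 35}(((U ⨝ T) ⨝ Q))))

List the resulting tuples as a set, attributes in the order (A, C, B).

Natural join on B: {(16, 20, 28, 35, 18), (16, 31, 21, 35, 18), (16, 32, 7, 35, 18), (16, 34, 10, 35, 18), (16, 35, 6, 35, 18), (16, 39, 33, 35, 18), (30, 5, 38, 10, 17), (30, 5, 38, 19, 21), (30, 5, 38, 36, 40), (5, 10, 27, 10, 33), (5, 10, 27, 15, 23), (5, 10, 27, 17, 25), (5, 10, 27, 19, 28), (5, 10, 27, 9, 28), (5, 11, 12, 10, 33), (5, 11, 12, 15, 23), (5, 11, 12, 17, 25), (5, 11, 12, 19, 28), (5, 11, 12, 9, 28)}
Natural join on C: {(16, 20, 28, 35, 18, n, 12), (16, 20, 28, 35, 18, x, 4), (16, 31, 21, 35, 18, n, 12), (16, 31, 21, 35, 18, x, 4), (16, 32, 7, 35, 18, n, 12), (16, 32, 7, 35, 18, x, 4), (16, 34, 10, 35, 18, n, 12), (16, 34, 10, 35, 18, x, 4), (16, 35, 6, 35, 18, n, 12), (16, 35, 6, 35, 18, x, 4), (16, 39, 33, 35, 18, n, 12), (16, 39, 33, 35, 18, x, 4), (30, 5, 38, 19, 21, y, 38), (5, 10, 27, 19, 28, y, 38), (5, 11, 12, 19, 28, y, 38)}
Selection C >= 35: {(16, 20, 28, 35, 18, n, 12), (16, 20, 28, 35, 18, x, 4), (16, 31, 21, 35, 18, n, 12), (16, 31, 21, 35, 18, x, 4), (16, 32, 7, 35, 18, n, 12), (16, 32, 7, 35, 18, x, 4), (16, 34, 10, 35, 18, n, 12), (16, 34, 10, 35, 18, x, 4), (16, 35, 6, 35, 18, n, 12), (16, 35, 6, 35, 18, x, 4), (16, 39, 33, 35, 18, n, 12), (16, 39, 33, 35, 18, x, 4)}
Selection F >= 10: {(16, 20, 28, 35, 18, n, 12), (16, 31, 21, 35, 18, n, 12), (16, 32, 7, 35, 18, n, 12), (16, 34, 10, 35, 18, n, 12), (16, 35, 6, 35, 18, n, 12), (16, 39, 33, 35, 18, n, 12)}
π[A, C, B]: project onto (A, C, B) → {(10, 35, 16), (21, 35, 16), (28, 35, 16), (33, 35, 16), (6, 35, 16), (7, 35, 16)}

{(10, 35, 16), (21, 35, 16), (28, 35, 16), (33, 35, 16), (6, 35, 16), (7, 35, 16)}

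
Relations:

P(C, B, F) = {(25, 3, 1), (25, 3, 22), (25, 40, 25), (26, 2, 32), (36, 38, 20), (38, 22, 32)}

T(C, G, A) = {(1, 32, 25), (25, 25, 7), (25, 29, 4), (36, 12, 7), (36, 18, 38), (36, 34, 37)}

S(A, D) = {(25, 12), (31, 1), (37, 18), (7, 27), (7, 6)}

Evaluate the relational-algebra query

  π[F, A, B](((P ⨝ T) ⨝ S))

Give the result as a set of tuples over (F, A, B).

Joining P and T on C yields {(25, 3, 1, 25, 7), (25, 3, 1, 29, 4), (25, 3, 22, 25, 7), (25, 3, 22, 29, 4), (25, 40, 25, 25, 7), (25, 40, 25, 29, 4), (36, 38, 20, 12, 7), (36, 38, 20, 18, 38), (36, 38, 20, 34, 37)}.
Joining (P ⨝ T) and S on A yields {(25, 3, 1, 25, 7, 27), (25, 3, 1, 25, 7, 6), (25, 3, 22, 25, 7, 27), (25, 3, 22, 25, 7, 6), (25, 40, 25, 25, 7, 27), (25, 40, 25, 25, 7, 6), (36, 38, 20, 12, 7, 27), (36, 38, 20, 12, 7, 6), (36, 38, 20, 34, 37, 18)}.
Keep only column(s) F, A, B (4 duplicate(s) eliminated): {(1, 7, 3), (20, 37, 38), (20, 7, 38), (22, 7, 3), (25, 7, 40)}

{(1, 7, 3), (20, 37, 38), (20, 7, 38), (22, 7, 3), (25, 7, 40)}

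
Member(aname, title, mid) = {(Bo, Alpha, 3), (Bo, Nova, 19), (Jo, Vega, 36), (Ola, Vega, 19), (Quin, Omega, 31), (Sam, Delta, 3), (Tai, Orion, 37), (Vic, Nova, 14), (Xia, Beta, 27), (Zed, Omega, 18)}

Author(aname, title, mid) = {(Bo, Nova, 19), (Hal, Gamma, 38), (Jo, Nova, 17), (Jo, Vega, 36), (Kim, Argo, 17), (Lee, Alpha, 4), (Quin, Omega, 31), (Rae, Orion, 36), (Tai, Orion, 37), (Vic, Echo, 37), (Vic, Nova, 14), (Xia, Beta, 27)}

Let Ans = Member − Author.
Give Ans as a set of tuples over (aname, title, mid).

{(Bo, Alpha, 3), (Ola, Vega, 19), (Sam, Delta, 3), (Zed, Omega, 18)}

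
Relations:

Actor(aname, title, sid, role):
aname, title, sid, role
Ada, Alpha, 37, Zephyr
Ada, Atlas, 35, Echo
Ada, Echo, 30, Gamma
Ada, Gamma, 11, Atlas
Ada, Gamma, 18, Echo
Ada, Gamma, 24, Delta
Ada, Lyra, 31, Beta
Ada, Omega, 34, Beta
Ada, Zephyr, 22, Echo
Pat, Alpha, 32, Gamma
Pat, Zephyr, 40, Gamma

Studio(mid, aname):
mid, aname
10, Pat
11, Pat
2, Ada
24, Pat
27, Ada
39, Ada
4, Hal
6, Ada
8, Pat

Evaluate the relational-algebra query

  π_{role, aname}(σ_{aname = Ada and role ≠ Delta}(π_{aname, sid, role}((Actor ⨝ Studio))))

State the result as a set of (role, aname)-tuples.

{(Atlas, Ada), (Beta, Ada), (Echo, Ada), (Gamma, Ada), (Zephyr, Ada)}

Actor ⋈ Studio (natural join on aname): {(Ada, Alpha, 37, Zephyr, 2), (Ada, Alpha, 37, Zephyr, 27), (Ada, Alpha, 37, Zephyr, 39), (Ada, Alpha, 37, Zephyr, 6), (Ada, Atlas, 35, Echo, 2), (Ada, Atlas, 35, Echo, 27), (Ada, Atlas, 35, Echo, 39), (Ada, Atlas, 35, Echo, 6), (Ada, Echo, 30, Gamma, 2), (Ada, Echo, 30, Gamma, 27), (Ada, Echo, 30, Gamma, 39), (Ada, Echo, 30, Gamma, 6), (Ada, Gamma, 11, Atlas, 2), (Ada, Gamma, 11, Atlas, 27), (Ada, Gamma, 11, Atlas, 39), (Ada, Gamma, 11, Atlas, 6), (Ada, Gamma, 18, Echo, 2), (Ada, Gamma, 18, Echo, 27), (Ada, Gamma, 18, Echo, 39), (Ada, Gamma, 18, Echo, 6), (Ada, Gamma, 24, Delta, 2), (Ada, Gamma, 24, Delta, 27), (Ada, Gamma, 24, Delta, 39), (Ada, Gamma, 24, Delta, 6), (Ada, Lyra, 31, Beta, 2), (Ada, Lyra, 31, Beta, 27), (Ada, Lyra, 31, Beta, 39), (Ada, Lyra, 31, Beta, 6), (Ada, Omega, 34, Beta, 2), (Ada, Omega, 34, Beta, 27), (Ada, Omega, 34, Beta, 39), (Ada, Omega, 34, Beta, 6), (Ada, Zephyr, 22, Echo, 2), (Ada, Zephyr, 22, Echo, 27), (Ada, Zephyr, 22, Echo, 39), (Ada, Zephyr, 22, Echo, 6), (Pat, Alpha, 32, Gamma, 10), (Pat, Alpha, 32, Gamma, 11), (Pat, Alpha, 32, Gamma, 24), (Pat, Alpha, 32, Gamma, 8), (Pat, Zephyr, 40, Gamma, 10), (Pat, Zephyr, 40, Gamma, 11), (Pat, Zephyr, 40, Gamma, 24), (Pat, Zephyr, 40, Gamma, 8)}
Projecting to aname, sid, role (33 duplicate(s) eliminated): {(Ada, 11, Atlas), (Ada, 18, Echo), (Ada, 22, Echo), (Ada, 24, Delta), (Ada, 30, Gamma), (Ada, 31, Beta), (Ada, 34, Beta), (Ada, 35, Echo), (Ada, 37, Zephyr), (Pat, 32, Gamma), (Pat, 40, Gamma)}
σ[aname = Ada and role ≠ Delta]: keep tuples satisfying aname = Ada and role ≠ Delta → {(Ada, 11, Atlas), (Ada, 18, Echo), (Ada, 22, Echo), (Ada, 30, Gamma), (Ada, 31, Beta), (Ada, 34, Beta), (Ada, 35, Echo), (Ada, 37, Zephyr)}
Projecting to role, aname (3 duplicate(s) eliminated): {(Atlas, Ada), (Beta, Ada), (Echo, Ada), (Gamma, Ada), (Zephyr, Ada)}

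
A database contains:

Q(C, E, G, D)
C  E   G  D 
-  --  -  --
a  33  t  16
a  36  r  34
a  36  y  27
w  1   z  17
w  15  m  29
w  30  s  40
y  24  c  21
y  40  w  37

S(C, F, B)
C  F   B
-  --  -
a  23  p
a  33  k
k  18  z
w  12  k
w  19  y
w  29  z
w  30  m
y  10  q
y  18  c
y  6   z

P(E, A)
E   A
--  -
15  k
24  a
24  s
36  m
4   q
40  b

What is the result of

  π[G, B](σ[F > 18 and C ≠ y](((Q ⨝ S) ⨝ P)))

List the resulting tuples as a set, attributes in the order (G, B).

{(m, m), (m, y), (m, z), (r, k), (r, p), (y, k), (y, p)}

Q ⋈ S (natural join on C): {(a, 33, t, 16, 23, p), (a, 33, t, 16, 33, k), (a, 36, r, 34, 23, p), (a, 36, r, 34, 33, k), (a, 36, y, 27, 23, p), (a, 36, y, 27, 33, k), (w, 1, z, 17, 12, k), (w, 1, z, 17, 19, y), (w, 1, z, 17, 29, z), (w, 1, z, 17, 30, m), (w, 15, m, 29, 12, k), (w, 15, m, 29, 19, y), (w, 15, m, 29, 29, z), (w, 15, m, 29, 30, m), (w, 30, s, 40, 12, k), (w, 30, s, 40, 19, y), (w, 30, s, 40, 29, z), (w, 30, s, 40, 30, m), (y, 24, c, 21, 10, q), (y, 24, c, 21, 18, c), (y, 24, c, 21, 6, z), (y, 40, w, 37, 10, q), (y, 40, w, 37, 18, c), (y, 40, w, 37, 6, z)}
(Q ⨝ S) ⋈ P (natural join on E): {(a, 36, r, 34, 23, p, m), (a, 36, r, 34, 33, k, m), (a, 36, y, 27, 23, p, m), (a, 36, y, 27, 33, k, m), (w, 15, m, 29, 12, k, k), (w, 15, m, 29, 19, y, k), (w, 15, m, 29, 29, z, k), (w, 15, m, 29, 30, m, k), (y, 24, c, 21, 10, q, a), (y, 24, c, 21, 10, q, s), (y, 24, c, 21, 18, c, a), (y, 24, c, 21, 18, c, s), (y, 24, c, 21, 6, z, a), (y, 24, c, 21, 6, z, s), (y, 40, w, 37, 10, q, b), (y, 40, w, 37, 18, c, b), (y, 40, w, 37, 6, z, b)}
Filtering on F > 18 and C ≠ y leaves {(a, 36, r, 34, 23, p, m), (a, 36, r, 34, 33, k, m), (a, 36, y, 27, 23, p, m), (a, 36, y, 27, 33, k, m), (w, 15, m, 29, 19, y, k), (w, 15, m, 29, 29, z, k), (w, 15, m, 29, 30, m, k)}.
Keep only column(s) G, B: {(m, m), (m, y), (m, z), (r, k), (r, p), (y, k), (y, p)}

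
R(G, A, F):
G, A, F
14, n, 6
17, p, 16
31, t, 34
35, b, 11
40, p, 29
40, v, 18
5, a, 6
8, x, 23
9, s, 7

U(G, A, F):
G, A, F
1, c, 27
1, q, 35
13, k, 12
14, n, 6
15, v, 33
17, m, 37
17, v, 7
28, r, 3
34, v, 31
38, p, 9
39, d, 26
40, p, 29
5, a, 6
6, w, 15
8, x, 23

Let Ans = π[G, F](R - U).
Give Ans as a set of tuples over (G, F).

Difference: {(14, n, 6), (17, p, 16), (31, t, 34), (35, b, 11), (40, p, 29), (40, v, 18), (5, a, 6), (8, x, 23), (9, s, 7)} with {(1, c, 27), (1, q, 35), (13, k, 12), (14, n, 6), (15, v, 33), (17, m, 37), (17, v, 7), (28, r, 3), (34, v, 31), (38, p, 9), (39, d, 26), (40, p, 29), (5, a, 6), (6, w, 15), (8, x, 23)} → {(17, p, 16), (31, t, 34), (35, b, 11), (40, v, 18), (9, s, 7)}
Projecting to G, F: {(17, 16), (31, 34), (35, 11), (40, 18), (9, 7)}

{(17, 16), (31, 34), (35, 11), (40, 18), (9, 7)}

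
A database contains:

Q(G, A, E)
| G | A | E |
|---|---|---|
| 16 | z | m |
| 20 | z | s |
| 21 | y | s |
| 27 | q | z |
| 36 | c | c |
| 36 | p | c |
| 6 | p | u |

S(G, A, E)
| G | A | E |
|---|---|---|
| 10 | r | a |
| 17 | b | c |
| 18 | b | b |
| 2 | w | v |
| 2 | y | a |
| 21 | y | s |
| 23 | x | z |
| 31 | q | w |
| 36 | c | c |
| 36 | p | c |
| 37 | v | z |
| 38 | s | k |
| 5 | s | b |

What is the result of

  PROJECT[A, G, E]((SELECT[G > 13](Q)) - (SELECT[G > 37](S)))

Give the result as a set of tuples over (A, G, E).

Filtering on G > 13 leaves {(16, z, m), (20, z, s), (21, y, s), (27, q, z), (36, c, c), (36, p, c)}.
Filtering on G > 37 leaves {(38, s, k)}.
Difference: {(16, z, m), (20, z, s), (21, y, s), (27, q, z), (36, c, c), (36, p, c)} with {(38, s, k)} → {(16, z, m), (20, z, s), (21, y, s), (27, q, z), (36, c, c), (36, p, c)}
π[A, G, E]: project onto (A, G, E) → {(c, 36, c), (p, 36, c), (q, 27, z), (y, 21, s), (z, 16, m), (z, 20, s)}

{(c, 36, c), (p, 36, c), (q, 27, z), (y, 21, s), (z, 16, m), (z, 20, s)}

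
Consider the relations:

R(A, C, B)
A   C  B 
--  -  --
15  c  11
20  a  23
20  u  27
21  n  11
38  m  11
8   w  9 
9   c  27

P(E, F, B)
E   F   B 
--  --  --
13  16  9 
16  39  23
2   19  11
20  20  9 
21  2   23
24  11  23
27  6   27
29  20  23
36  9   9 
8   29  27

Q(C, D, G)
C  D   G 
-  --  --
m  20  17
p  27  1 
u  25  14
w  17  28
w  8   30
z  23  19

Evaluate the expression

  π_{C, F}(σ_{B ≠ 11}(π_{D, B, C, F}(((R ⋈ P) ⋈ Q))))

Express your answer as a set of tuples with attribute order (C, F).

{(u, 29), (u, 6), (w, 16), (w, 20), (w, 9)}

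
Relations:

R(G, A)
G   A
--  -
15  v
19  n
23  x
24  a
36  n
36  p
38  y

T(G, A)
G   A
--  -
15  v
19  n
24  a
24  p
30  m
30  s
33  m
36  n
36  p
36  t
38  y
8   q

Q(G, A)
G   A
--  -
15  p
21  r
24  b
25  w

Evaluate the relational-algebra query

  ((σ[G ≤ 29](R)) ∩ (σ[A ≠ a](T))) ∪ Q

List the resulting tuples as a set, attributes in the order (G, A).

{(15, p), (15, v), (19, n), (21, r), (24, b), (25, w)}

Apply σ_{G ≤ 29}; surviving tuples: {(15, v), (19, n), (23, x), (24, a)}
Apply σ_{A ≠ a}; surviving tuples: {(15, v), (19, n), (24, p), (30, m), (30, s), (33, m), (36, n), (36, p), (36, t), (38, y), (8, q)}
Set intersection of the two operands is {(15, v), (19, n)}.
Set union of the two operands is {(15, p), (15, v), (19, n), (21, r), (24, b), (25, w)}.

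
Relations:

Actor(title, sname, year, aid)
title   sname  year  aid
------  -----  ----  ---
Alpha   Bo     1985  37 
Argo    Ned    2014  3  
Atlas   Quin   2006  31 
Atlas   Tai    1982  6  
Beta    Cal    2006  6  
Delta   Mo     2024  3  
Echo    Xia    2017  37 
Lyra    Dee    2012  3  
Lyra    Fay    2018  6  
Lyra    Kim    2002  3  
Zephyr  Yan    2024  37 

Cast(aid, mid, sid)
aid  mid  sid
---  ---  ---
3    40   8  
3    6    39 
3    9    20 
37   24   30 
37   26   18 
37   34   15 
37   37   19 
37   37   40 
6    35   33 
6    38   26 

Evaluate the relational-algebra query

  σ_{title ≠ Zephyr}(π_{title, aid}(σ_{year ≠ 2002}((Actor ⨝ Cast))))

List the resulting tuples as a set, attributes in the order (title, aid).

Natural join on aid: {(Alpha, Bo, 1985, 37, 24, 30), (Alpha, Bo, 1985, 37, 26, 18), (Alpha, Bo, 1985, 37, 34, 15), (Alpha, Bo, 1985, 37, 37, 19), (Alpha, Bo, 1985, 37, 37, 40), (Argo, Ned, 2014, 3, 40, 8), (Argo, Ned, 2014, 3, 6, 39), (Argo, Ned, 2014, 3, 9, 20), (Atlas, Tai, 1982, 6, 35, 33), (Atlas, Tai, 1982, 6, 38, 26), (Beta, Cal, 2006, 6, 35, 33), (Beta, Cal, 2006, 6, 38, 26), (Delta, Mo, 2024, 3, 40, 8), (Delta, Mo, 2024, 3, 6, 39), (Delta, Mo, 2024, 3, 9, 20), (Echo, Xia, 2017, 37, 24, 30), (Echo, Xia, 2017, 37, 26, 18), (Echo, Xia, 2017, 37, 34, 15), (Echo, Xia, 2017, 37, 37, 19), (Echo, Xia, 2017, 37, 37, 40), (Lyra, Dee, 2012, 3, 40, 8), (Lyra, Dee, 2012, 3, 6, 39), (Lyra, Dee, 2012, 3, 9, 20), (Lyra, Fay, 2018, 6, 35, 33), (Lyra, Fay, 2018, 6, 38, 26), (Lyra, Kim, 2002, 3, 40, 8), (Lyra, Kim, 2002, 3, 6, 39), (Lyra, Kim, 2002, 3, 9, 20), (Zephyr, Yan, 2024, 37, 24, 30), (Zephyr, Yan, 2024, 37, 26, 18), (Zephyr, Yan, 2024, 37, 34, 15), (Zephyr, Yan, 2024, 37, 37, 19), (Zephyr, Yan, 2024, 37, 37, 40)}
σ[year ≠ 2002]: keep tuples satisfying year ≠ 2002 → {(Alpha, Bo, 1985, 37, 24, 30), (Alpha, Bo, 1985, 37, 26, 18), (Alpha, Bo, 1985, 37, 34, 15), (Alpha, Bo, 1985, 37, 37, 19), (Alpha, Bo, 1985, 37, 37, 40), (Argo, Ned, 2014, 3, 40, 8), (Argo, Ned, 2014, 3, 6, 39), (Argo, Ned, 2014, 3, 9, 20), (Atlas, Tai, 1982, 6, 35, 33), (Atlas, Tai, 1982, 6, 38, 26), (Beta, Cal, 2006, 6, 35, 33), (Beta, Cal, 2006, 6, 38, 26), (Delta, Mo, 2024, 3, 40, 8), (Delta, Mo, 2024, 3, 6, 39), (Delta, Mo, 2024, 3, 9, 20), (Echo, Xia, 2017, 37, 24, 30), (Echo, Xia, 2017, 37, 26, 18), (Echo, Xia, 2017, 37, 34, 15), (Echo, Xia, 2017, 37, 37, 19), (Echo, Xia, 2017, 37, 37, 40), (Lyra, Dee, 2012, 3, 40, 8), (Lyra, Dee, 2012, 3, 6, 39), (Lyra, Dee, 2012, 3, 9, 20), (Lyra, Fay, 2018, 6, 35, 33), (Lyra, Fay, 2018, 6, 38, 26), (Zephyr, Yan, 2024, 37, 24, 30), (Zephyr, Yan, 2024, 37, 26, 18), (Zephyr, Yan, 2024, 37, 34, 15), (Zephyr, Yan, 2024, 37, 37, 19), (Zephyr, Yan, 2024, 37, 37, 40)}
π[title, aid]: project onto (title, aid) (21 duplicate(s) eliminated) → {(Alpha, 37), (Argo, 3), (Atlas, 6), (Beta, 6), (Delta, 3), (Echo, 37), (Lyra, 3), (Lyra, 6), (Zephyr, 37)}
σ[title ≠ Zephyr]: keep tuples satisfying title ≠ Zephyr → {(Alpha, 37), (Argo, 3), (Atlas, 6), (Beta, 6), (Delta, 3), (Echo, 37), (Lyra, 3), (Lyra, 6)}

{(Alpha, 37), (Argo, 3), (Atlas, 6), (Beta, 6), (Delta, 3), (Echo, 37), (Lyra, 3), (Lyra, 6)}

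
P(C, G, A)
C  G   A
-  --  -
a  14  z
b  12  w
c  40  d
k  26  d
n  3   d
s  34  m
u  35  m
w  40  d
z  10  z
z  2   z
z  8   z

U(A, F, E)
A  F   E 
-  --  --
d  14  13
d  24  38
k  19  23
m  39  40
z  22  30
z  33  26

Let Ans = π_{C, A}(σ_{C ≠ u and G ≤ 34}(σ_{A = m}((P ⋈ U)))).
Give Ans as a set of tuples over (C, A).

{(s, m)}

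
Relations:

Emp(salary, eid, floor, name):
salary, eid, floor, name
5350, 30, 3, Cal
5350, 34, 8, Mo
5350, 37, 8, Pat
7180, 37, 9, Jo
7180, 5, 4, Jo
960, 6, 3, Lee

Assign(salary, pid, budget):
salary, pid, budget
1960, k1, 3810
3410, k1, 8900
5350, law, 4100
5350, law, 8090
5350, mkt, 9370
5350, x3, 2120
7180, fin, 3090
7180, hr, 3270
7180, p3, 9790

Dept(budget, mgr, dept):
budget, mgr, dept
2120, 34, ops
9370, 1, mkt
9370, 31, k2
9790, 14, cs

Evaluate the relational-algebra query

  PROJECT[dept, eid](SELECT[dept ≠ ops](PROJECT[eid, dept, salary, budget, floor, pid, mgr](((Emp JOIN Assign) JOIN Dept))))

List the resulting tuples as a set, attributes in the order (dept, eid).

Natural join on salary: {(5350, 30, 3, Cal, law, 4100), (5350, 30, 3, Cal, law, 8090), (5350, 30, 3, Cal, mkt, 9370), (5350, 30, 3, Cal, x3, 2120), (5350, 34, 8, Mo, law, 4100), (5350, 34, 8, Mo, law, 8090), (5350, 34, 8, Mo, mkt, 9370), (5350, 34, 8, Mo, x3, 2120), (5350, 37, 8, Pat, law, 4100), (5350, 37, 8, Pat, law, 8090), (5350, 37, 8, Pat, mkt, 9370), (5350, 37, 8, Pat, x3, 2120), (7180, 37, 9, Jo, fin, 3090), (7180, 37, 9, Jo, hr, 3270), (7180, 37, 9, Jo, p3, 9790), (7180, 5, 4, Jo, fin, 3090), (7180, 5, 4, Jo, hr, 3270), (7180, 5, 4, Jo, p3, 9790)}
Natural join on budget: {(5350, 30, 3, Cal, mkt, 9370, 1, mkt), (5350, 30, 3, Cal, mkt, 9370, 31, k2), (5350, 30, 3, Cal, x3, 2120, 34, ops), (5350, 34, 8, Mo, mkt, 9370, 1, mkt), (5350, 34, 8, Mo, mkt, 9370, 31, k2), (5350, 34, 8, Mo, x3, 2120, 34, ops), (5350, 37, 8, Pat, mkt, 9370, 1, mkt), (5350, 37, 8, Pat, mkt, 9370, 31, k2), (5350, 37, 8, Pat, x3, 2120, 34, ops), (7180, 37, 9, Jo, p3, 9790, 14, cs), (7180, 5, 4, Jo, p3, 9790, 14, cs)}
Projecting to eid, dept, salary, budget, floor, pid, mgr: {(30, k2, 5350, 9370, 3, mkt, 31), (30, mkt, 5350, 9370, 3, mkt, 1), (30, ops, 5350, 2120, 3, x3, 34), (34, k2, 5350, 9370, 8, mkt, 31), (34, mkt, 5350, 9370, 8, mkt, 1), (34, ops, 5350, 2120, 8, x3, 34), (37, cs, 7180, 9790, 9, p3, 14), (37, k2, 5350, 9370, 8, mkt, 31), (37, mkt, 5350, 9370, 8, mkt, 1), (37, ops, 5350, 2120, 8, x3, 34), (5, cs, 7180, 9790, 4, p3, 14)}
Filtering on dept ≠ ops leaves {(30, k2, 5350, 9370, 3, mkt, 31), (30, mkt, 5350, 9370, 3, mkt, 1), (34, k2, 5350, 9370, 8, mkt, 31), (34, mkt, 5350, 9370, 8, mkt, 1), (37, cs, 7180, 9790, 9, p3, 14), (37, k2, 5350, 9370, 8, mkt, 31), (37, mkt, 5350, 9370, 8, mkt, 1), (5, cs, 7180, 9790, 4, p3, 14)}.
Projecting to dept, eid: {(cs, 37), (cs, 5), (k2, 30), (k2, 34), (k2, 37), (mkt, 30), (mkt, 34), (mkt, 37)}

{(cs, 37), (cs, 5), (k2, 30), (k2, 34), (k2, 37), (mkt, 30), (mkt, 34), (mkt, 37)}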